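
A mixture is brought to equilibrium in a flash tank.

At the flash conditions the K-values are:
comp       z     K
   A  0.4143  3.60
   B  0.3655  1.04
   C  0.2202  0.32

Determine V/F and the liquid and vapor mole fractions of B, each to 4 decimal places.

Rachford–Rice: g(V/F) = Σ zᵢ(Kᵢ−1)/(1+V/F(Kᵢ−1)) = 0.
g(0) = ΣzᵢKᵢ − 1 = 0.9421 and g(1) = 1 − Σzᵢ/Kᵢ = -0.1547, so a root lies in (0, 1).
Newton–Raphson from V/F = 0.64:
  V/F = 0.6400: g = 0.15349, g' = -0.7144 → V/F = 0.8549
  V/F = 0.8549: g = -0.00923, g' = -0.8510 → V/F = 0.8440
  V/F = 0.8440: g = -0.00008, g' = -0.8359 → V/F = 0.8439
Converged at V/F = 0.8439.
Compositions from xᵢ = zᵢ/(1+V/F(Kᵢ−1)), yᵢ = Kᵢxᵢ:
  A: x = 0.1297, y = 0.4669
  B: x = 0.3536, y = 0.3677
  C: x = 0.5167, y = 0.1654

V/F = 0.8439, x_B = 0.3536, y_B = 0.3677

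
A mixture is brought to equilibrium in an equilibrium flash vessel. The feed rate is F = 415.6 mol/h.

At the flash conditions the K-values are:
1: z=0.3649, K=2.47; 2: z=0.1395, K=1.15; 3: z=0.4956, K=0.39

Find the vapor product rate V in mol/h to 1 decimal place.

V = 138.8 mol/h

Iterate (Newton) starting at ψ = 0.37:
  ψ = 0.3700: g = -0.02318, g' = -0.6412 → ψ = 0.3339
  ψ = 0.3339: g = 0.00012, g' = -0.6484 → ψ = 0.3340
Converged at ψ = 0.3340.
Then V = ψ·F = 0.3340·415.6 = 138.8 mol/h and L = F − V = 276.8 mol/h.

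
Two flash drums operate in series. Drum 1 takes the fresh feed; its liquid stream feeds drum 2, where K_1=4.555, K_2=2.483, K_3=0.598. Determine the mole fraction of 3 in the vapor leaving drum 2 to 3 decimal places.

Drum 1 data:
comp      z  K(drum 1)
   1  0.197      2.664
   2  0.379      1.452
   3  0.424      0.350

Drum 1:
Material balance + equilibrium reduce to Σ zᵢ(Kᵢ−1)/(1+ψ₁(Kᵢ−1)) = 0.
Feasibility: ΣzᵢKᵢ = 1.224, Σzᵢ/Kᵢ = 1.546 — both > 1, two phases present.
Iterate (Newton) starting at ψ₁ = 0.44:
  ψ₁ = 0.440: g = -0.0539, g' = -0.587 → ψ₁ = 0.348
  ψ₁ = 0.348: g = -0.0007, g' = -0.576 → ψ₁ = 0.347
Converged at ψ₁ = 0.347.
Drum-1 compositions:
  1: x = 0.125, y = 0.333
  2: x = 0.328, y = 0.476
  3: x = 0.548, y = 0.192
Drum-2 feed = drum-1 liquid: z₂ = (0.1249, 0.3276, 0.5475).
Drum 2:
Material balance + equilibrium reduce to Σ zᵢ(Kᵢ−1)/(1+ψ₂(Kᵢ−1)) = 0.
Feasibility: ΣzᵢKᵢ = 1.710, Σzᵢ/Kᵢ = 1.075 — both > 1, two phases present.
Iterate (Newton) starting at ψ₂ = 0.5:
  ψ₂ = 0.500: g = 0.1634, g' = -0.581 → ψ₂ = 0.781
  ψ₂ = 0.781: g = 0.0217, g' = -0.453 → ψ₂ = 0.829
  ψ₂ = 0.829: g = 0.0002, g' = -0.445 → ψ₂ = 0.830
Converged at ψ₂ = 0.830.
  1: x = 0.032, y = 0.144
  2: x = 0.147, y = 0.365
  3: x = 0.821, y = 0.491

y_3 (drum 2) = 0.491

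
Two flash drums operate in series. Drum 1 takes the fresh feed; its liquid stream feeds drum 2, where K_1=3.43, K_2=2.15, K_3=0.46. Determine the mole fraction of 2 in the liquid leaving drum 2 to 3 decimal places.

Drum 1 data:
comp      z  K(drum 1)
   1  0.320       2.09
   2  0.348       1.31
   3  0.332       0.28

x_2 (drum 2) = 0.173

Drum 1:
Let ψ₁ = V/F and solve Σ zᵢ(Kᵢ−1)/(1+ψ₁(Kᵢ−1)) = 0.
g(0) = ΣzᵢKᵢ − 1 = 0.218 and g(1) = 1 − Σzᵢ/Kᵢ = -0.604, so a root lies in (0, 1).
Newton–Raphson from ψ₁ = 0.5:
  ψ₁ = 0.500: g = -0.0543, g' = -0.605 → ψ₁ = 0.410
  ψ₁ = 0.410: g = -0.0024, g' = -0.554 → ψ₁ = 0.406
Converged at ψ₁ = 0.406.
Drum-1 compositions:
  1: x = 0.222, y = 0.464
  2: x = 0.309, y = 0.405
  3: x = 0.469, y = 0.131
Drum-2 feed = drum-1 liquid: z₂ = (0.2219, 0.3091, 0.4690).
Drum 2:
Rachford–Rice: g(ψ₂) = Σ zᵢ(Kᵢ−1)/(1+ψ₂(Kᵢ−1)) = 0.
Check two-phase: ΣzᵢKᵢ = 1.641 > 1 and Σzᵢ/Kᵢ = 1.228 > 1, so g(0) = 0.641 > 0 and g(1) = -0.228 < 0.
Iterate (Newton) starting at ψ₂ = 0.5:
  ψ₂ = 0.500: g = 0.1222, g' = -0.688 → ψ₂ = 0.677
  ψ₂ = 0.677: g = 0.0042, g' = -0.656 → ψ₂ = 0.684
Converged at ψ₂ = 0.684.
  1: x = 0.083, y = 0.286
  2: x = 0.173, y = 0.372
  3: x = 0.744, y = 0.342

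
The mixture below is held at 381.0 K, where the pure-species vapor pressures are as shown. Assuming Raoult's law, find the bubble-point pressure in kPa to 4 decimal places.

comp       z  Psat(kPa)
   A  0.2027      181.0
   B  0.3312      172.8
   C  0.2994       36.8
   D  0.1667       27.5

At the bubble point ψ → 0, so ΣzᵢKᵢ = 1 with Kᵢ = Pᵢˢᵃᵗ/P ⇒ P = ΣzᵢPᵢˢᵃᵗ.
P = 0.2027·181.0 + 0.3312·172.8 + 0.2994·36.8 + 0.1667·27.5 = 109.5222 kPa

Pbub = 109.5222 kPa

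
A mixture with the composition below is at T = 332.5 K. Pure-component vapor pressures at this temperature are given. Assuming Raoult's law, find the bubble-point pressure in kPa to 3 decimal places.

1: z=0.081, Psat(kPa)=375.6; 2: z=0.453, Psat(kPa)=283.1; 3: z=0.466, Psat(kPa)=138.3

Pbub = 223.116 kPa

At the bubble point ψ → 0, so ΣzᵢKᵢ = 1 with Kᵢ = Pᵢˢᵃᵗ/P ⇒ P = ΣzᵢPᵢˢᵃᵗ.
P = 0.081·375.6 + 0.453·283.1 + 0.466·138.3 = 223.116 kPa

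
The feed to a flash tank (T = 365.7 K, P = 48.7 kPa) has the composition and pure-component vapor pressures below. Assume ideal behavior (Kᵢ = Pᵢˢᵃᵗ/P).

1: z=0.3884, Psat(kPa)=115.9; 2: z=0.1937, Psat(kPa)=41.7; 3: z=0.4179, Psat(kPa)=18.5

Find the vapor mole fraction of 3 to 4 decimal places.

Raoult's law: Kᵢ = Pᵢˢᵃᵗ/P = Pᵢˢᵃᵗ/48.7.
  K_1 = 115.9/48.7 = 2.379877, K_2 = 41.7/48.7 = 0.856263, K_3 = 18.5/48.7 = 0.379877
Newton–Raphson from β = 0.5:
  β = 0.5000: g = -0.08847, g' = -0.6012 → β = 0.3528
  β = 0.3528: g = -0.00061, g' = -0.6023 → β = 0.3518
Converged at β = 0.3518.
Compositions from xᵢ = zᵢ/(1+β(Kᵢ−1)), yᵢ = Kᵢxᵢ:
  1: x = 0.2615, y = 0.6223
  2: x = 0.2040, y = 0.1747
  3: x = 0.5345, y = 0.2031

y_3 = 0.2031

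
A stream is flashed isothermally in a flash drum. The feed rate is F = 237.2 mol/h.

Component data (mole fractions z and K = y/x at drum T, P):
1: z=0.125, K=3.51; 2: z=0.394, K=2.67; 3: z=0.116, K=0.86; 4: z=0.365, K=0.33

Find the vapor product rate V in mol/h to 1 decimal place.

Material balance + equilibrium reduce to Σ zᵢ(Kᵢ−1)/(1+V/F(Kᵢ−1)) = 0.
Check two-phase: ΣzᵢKᵢ = 1.711 > 1 and Σzᵢ/Kᵢ = 1.424 > 1, so g(0) = 0.711 > 0 and g(1) = -0.424 < 0.
Newton–Raphson from V/F = 0.5:
  V/F = 0.500: g = 0.1125, g' = -0.854 → V/F = 0.632
  V/F = 0.632: g = -0.0003, g' = -0.873 → V/F = 0.631
Converged at V/F = 0.631.
Then V = V/F·F = 0.6314·237.2 = 149.8 mol/h and L = F − V = 87.4 mol/h.

V = 149.8 mol/h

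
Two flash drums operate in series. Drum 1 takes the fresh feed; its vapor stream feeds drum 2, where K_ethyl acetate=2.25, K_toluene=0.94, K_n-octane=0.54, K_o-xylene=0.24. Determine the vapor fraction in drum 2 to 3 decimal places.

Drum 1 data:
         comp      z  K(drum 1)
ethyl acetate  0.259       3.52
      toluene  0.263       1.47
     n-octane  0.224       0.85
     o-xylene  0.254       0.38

Drum 1:
Rachford–Rice: g(ψ₁) = Σ zᵢ(Kᵢ−1)/(1+ψ₁(Kᵢ−1)) = 0.
Check two-phase: ΣzᵢKᵢ = 1.585 > 1 and Σzᵢ/Kᵢ = 1.184 > 1, so g(0) = 0.585 > 0 and g(1) = -0.184 < 0.
Iterate (Newton) starting at ψ₁ = 0.5:
  ψ₁ = 0.500: g = 0.1243, g' = -0.571 → ψ₁ = 0.718
  ψ₁ = 0.718: g = 0.0034, g' = -0.564 → ψ₁ = 0.724
Converged at ψ₁ = 0.724.
Drum-1 compositions:
  ethyl acetate: x = 0.092, y = 0.323
  toluene: x = 0.196, y = 0.288
  n-octane: x = 0.251, y = 0.214
  o-xylene: x = 0.461, y = 0.175
Drum-2 feed = drum-1 vapor: z₂ = (0.3228, 0.2885, 0.2136, 0.1751).
Drum 2:
Iterate (Newton) starting at ψ₂ = 0.35:
  ψ₂ = 0.350: g = -0.0353, g' = -0.497 → ψ₂ = 0.279
Converged at ψ₂ = 0.279.
  ethyl acetate: x = 0.239, y = 0.539
  toluene: x = 0.293, y = 0.276
  n-octane: x = 0.245, y = 0.132
  o-xylene: x = 0.222, y = 0.053

V/F (drum 2) = 0.279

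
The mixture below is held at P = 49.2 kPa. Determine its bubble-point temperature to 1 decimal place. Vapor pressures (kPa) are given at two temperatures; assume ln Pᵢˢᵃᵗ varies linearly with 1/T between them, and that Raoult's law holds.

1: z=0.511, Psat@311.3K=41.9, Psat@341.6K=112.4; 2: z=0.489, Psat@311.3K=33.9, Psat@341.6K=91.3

Bubble-point temperature: ΣzᵢPᵢˢᵃᵗ(T) = P. Interpolate ln Pᵢˢᵃᵗ = aᵢ + bᵢ/T.
  T = 311.3 K: ΣzᵢPᵢˢᵃᵗ = 37.99 kPa
  T = 341.6 K: ΣzᵢPᵢˢᵃᵗ = 102.08 kPa
  T = 326.5 K: ΣzᵢPᵢˢᵃᵗ = 63.82 kPa
  T = 318.9 K: ΣzᵢPᵢˢᵃᵗ = 49.54 kPa
  T = 315.1 K: ΣzᵢPᵢˢᵃᵗ = 43.45 kPa
  T = 317.0 K: ΣzᵢPᵢˢᵃᵗ = 46.42 kPa
Interpolating between 317.0 K and 318.9 K gives T ≈ 318.7 K.

T = 318.7 K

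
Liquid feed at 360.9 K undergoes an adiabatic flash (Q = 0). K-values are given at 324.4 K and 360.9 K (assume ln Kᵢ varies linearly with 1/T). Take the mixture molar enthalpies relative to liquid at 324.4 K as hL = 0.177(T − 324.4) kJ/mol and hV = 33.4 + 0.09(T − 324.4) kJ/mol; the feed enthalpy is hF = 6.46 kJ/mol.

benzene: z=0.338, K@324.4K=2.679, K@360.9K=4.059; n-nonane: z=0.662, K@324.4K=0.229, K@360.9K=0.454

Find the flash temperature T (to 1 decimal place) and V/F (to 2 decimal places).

Adiabatic flash: solve Rachford–Rice at each trial T, then check hF = ψ·hV(T) + (1−ψ)·hL(T).
  T = 324.4 K: K = (2.679, 0.229), RR gives ψ = 0.044, H_out = 1.473 kJ/mol
  T = 360.9 K: K = (4.059, 0.454), RR gives ψ = 0.403, H_out = 18.630 kJ/mol
  T = 342.6 K: K = (3.332, 0.328), RR gives ψ = 0.219, H_out = 10.195 kJ/mol
  T = 333.5 K: K = (2.997, 0.275), RR gives ψ = 0.135, H_out = 6.011 kJ/mol
  T = 338.1 K: K = (3.164, 0.301), RR gives ψ = 0.178, H_out = 8.153 kJ/mol
  T = 335.8 K: K = (3.080, 0.288), RR gives ψ = 0.157, H_out = 7.091 kJ/mol
Linear interpolation between T = 333.5 (H_out = 6.011) and T = 335.8 (H_out = 7.091) on hF = 6.46 gives T ≈ 334.5 K, at which ψ = 0.14.

T = 334.5 K, V/F = 0.14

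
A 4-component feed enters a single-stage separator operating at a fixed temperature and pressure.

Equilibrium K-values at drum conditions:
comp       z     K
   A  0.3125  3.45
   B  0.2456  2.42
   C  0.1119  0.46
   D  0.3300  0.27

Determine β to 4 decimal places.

β = 0.5816

Material balance + equilibrium reduce to Σ zᵢ(Kᵢ−1)/(1+β(Kᵢ−1)) = 0.
Check two-phase: ΣzᵢKᵢ = 1.8131 > 1 and Σzᵢ/Kᵢ = 1.6576 > 1, so g(0) = 0.8131 > 0 and g(1) = -0.6576 < 0.
Iterate (Newton) starting at β = 0.32:
  β = 0.3200: g = 0.28158, g' = -1.1706 → β = 0.5605
  β = 0.5605: g = 0.02237, g' = -1.0575 → β = 0.5817
  β = 0.5817: g = -0.00011, g' = -1.0680 → β = 0.5816
Converged at β = 0.5816.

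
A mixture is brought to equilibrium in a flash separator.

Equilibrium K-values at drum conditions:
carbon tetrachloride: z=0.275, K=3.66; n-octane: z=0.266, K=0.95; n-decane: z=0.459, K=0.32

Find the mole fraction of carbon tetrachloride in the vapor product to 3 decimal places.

Let ψ = V/F and solve Σ zᵢ(Kᵢ−1)/(1+ψ(Kᵢ−1)) = 0.
Feasibility: ΣzᵢKᵢ = 1.406, Σzᵢ/Kᵢ = 1.790 — both > 1, two phases present.
Newton iteration, ψ⁰ = 0.62:
  ψ = 0.620: g = -0.2772, g' = -0.912 → ψ = 0.316
  ψ = 0.316: g = -0.0138, g' = -0.919 → ψ = 0.301
Converged at ψ = 0.301.
Compositions from xᵢ = zᵢ/(1+ψ(Kᵢ−1)), yᵢ = Kᵢxᵢ:
  carbon tetrachloride: x = 0.153, y = 0.559
  n-octane: x = 0.270, y = 0.257
  n-decane: x = 0.577, y = 0.185

y_carbon tetrachloride = 0.559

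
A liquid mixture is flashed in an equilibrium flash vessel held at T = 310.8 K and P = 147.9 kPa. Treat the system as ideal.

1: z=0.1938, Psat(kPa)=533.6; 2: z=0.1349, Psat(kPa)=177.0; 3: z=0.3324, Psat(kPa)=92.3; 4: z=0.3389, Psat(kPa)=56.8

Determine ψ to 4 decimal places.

ψ = 0.1809

Raoult's law: Kᵢ = Pᵢˢᵃᵗ/P = Pᵢˢᵃᵗ/147.9.
  K_1 = 533.6/147.9 = 3.607843, K_2 = 177.0/147.9 = 1.196755, K_3 = 92.3/147.9 = 0.624070, K_4 = 56.8/147.9 = 0.384043
Newton–Raphson from ψ = 0.5:
  ψ = 0.5000: g = -0.21200, g' = -0.5924 → ψ = 0.1421
  ψ = 0.1421: g = 0.03378, g' = -0.9134 → ψ = 0.1791
  ψ = 0.1791: g = 0.00153, g' = -0.8337 → ψ = 0.1809
Converged at ψ = 0.1809.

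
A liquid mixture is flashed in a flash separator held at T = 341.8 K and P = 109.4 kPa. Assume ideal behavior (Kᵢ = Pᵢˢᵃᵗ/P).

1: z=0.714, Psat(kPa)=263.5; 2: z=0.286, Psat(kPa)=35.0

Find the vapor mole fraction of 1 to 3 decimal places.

Raoult's law: Kᵢ = Pᵢˢᵃᵗ/P = Pᵢˢᵃᵗ/109.4.
  K_1 = 263.5/109.4 = 2.40859, K_2 = 35.0/109.4 = 0.31993
Rachford–Rice: g(V/F) = Σ zᵢ(Kᵢ−1)/(1+V/F(Kᵢ−1)) = 0.
g(0) = ΣzᵢKᵢ − 1 = 0.811 and g(1) = 1 − Σzᵢ/Kᵢ = -0.190, so a root lies in (0, 1).
Binary case is linear: z₁(K₁−1)(1+V/F(K₂−1)) + z₂(K₂−1)(1+V/F(K₁−1)) = 0
⇒ V/F = [z₁(K₁−1)+z₂(K₂−1)] / [−(K₁−1)(K₂−1)] = 0.8112/0.9579 = 0.847
Compositions from xᵢ = zᵢ/(1+V/F(Kᵢ−1)), yᵢ = Kᵢxᵢ:
  1: x = 0.326, y = 0.784
  2: x = 0.674, y = 0.216

y_1 = 0.784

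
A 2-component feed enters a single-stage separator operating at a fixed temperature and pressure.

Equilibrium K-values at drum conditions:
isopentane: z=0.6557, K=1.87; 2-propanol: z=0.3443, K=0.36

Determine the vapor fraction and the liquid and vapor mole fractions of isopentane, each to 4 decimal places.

Newton iteration, ψ⁰ = 0.49:
  ψ = 0.4900: g = 0.07893, g' = -0.5433 → ψ = 0.6353
  ψ = 0.6353: g = -0.00393, g' = -0.6063 → ψ = 0.6288
Converged at ψ = 0.6288.
Compositions from xᵢ = zᵢ/(1+ψ(Kᵢ−1)), yᵢ = Kᵢxᵢ:
  isopentane: x = 0.4238, y = 0.7926
  2-propanol: x = 0.5762, y = 0.2074

ψ = 0.6288, x_isopentane = 0.4238, y_isopentane = 0.7926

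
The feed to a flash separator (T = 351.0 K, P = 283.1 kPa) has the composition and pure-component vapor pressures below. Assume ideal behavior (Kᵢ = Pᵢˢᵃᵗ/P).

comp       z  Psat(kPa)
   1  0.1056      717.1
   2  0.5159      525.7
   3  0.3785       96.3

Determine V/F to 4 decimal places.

V/F = 0.5443

Raoult's law: Kᵢ = Pᵢˢᵃᵗ/P = Pᵢˢᵃᵗ/283.1.
  K_1 = 717.1/283.1 = 2.533027, K_2 = 525.7/283.1 = 1.856941, K_3 = 96.3/283.1 = 0.340162
Rachford–Rice: g(V/F) = Σ zᵢ(Kᵢ−1)/(1+V/F(Kᵢ−1)) = 0.
g(0) = ΣzᵢKᵢ − 1 = 0.3542 and g(1) = 1 − Σzᵢ/Kᵢ = -0.4322, so a root lies in (0, 1).
Iterate (Newton) starting at V/F = 0.5:
  V/F = 0.5000: g = 0.02842, g' = -0.6322 → V/F = 0.5449
  V/F = 0.5449: g = -0.00041, g' = -0.6515 → V/F = 0.5443
Converged at V/F = 0.5443.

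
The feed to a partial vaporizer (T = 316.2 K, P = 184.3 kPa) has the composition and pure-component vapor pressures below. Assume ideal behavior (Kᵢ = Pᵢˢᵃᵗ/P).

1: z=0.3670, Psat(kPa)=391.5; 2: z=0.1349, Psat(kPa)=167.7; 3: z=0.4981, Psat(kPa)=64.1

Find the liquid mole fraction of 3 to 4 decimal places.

x_3 = 0.5397

Raoult's law: Kᵢ = Pᵢˢᵃᵗ/P = Pᵢˢᵃᵗ/184.3.
  K_1 = 391.5/184.3 = 2.124254, K_2 = 167.7/184.3 = 0.909929, K_3 = 64.1/184.3 = 0.347802
Rachford–Rice: g(V/F) = Σ zᵢ(Kᵢ−1)/(1+V/F(Kᵢ−1)) = 0.
g(0) = ΣzᵢKᵢ − 1 = 0.0756 and g(1) = 1 − Σzᵢ/Kᵢ = -0.7532, so a root lies in (0, 1).
Newton iteration, V/F⁰ = 0.5:
  V/F = 0.5000: g = -0.23065, g' = -0.6578 → V/F = 0.1494
  V/F = 0.1494: g = -0.01896, g' = -0.6013 → V/F = 0.1178
  V/F = 0.1178: g = 0.00015, g' = -0.6114 → V/F = 0.1181
Converged at V/F = 0.1181.
Compositions from xᵢ = zᵢ/(1+V/F(Kᵢ−1)), yᵢ = Kᵢxᵢ:
  1: x = 0.3240, y = 0.6882
  2: x = 0.1364, y = 0.1241
  3: x = 0.5397, y = 0.1877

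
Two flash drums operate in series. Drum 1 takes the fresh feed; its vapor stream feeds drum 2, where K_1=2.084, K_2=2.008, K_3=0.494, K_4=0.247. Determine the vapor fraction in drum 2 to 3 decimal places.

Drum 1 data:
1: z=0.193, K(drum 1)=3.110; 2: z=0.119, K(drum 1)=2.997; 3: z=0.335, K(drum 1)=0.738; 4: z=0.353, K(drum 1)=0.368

Drum 1:
Iterate (Newton) starting at ψ₁ = 0.34:
  ψ₁ = 0.340: g = -0.0018, g' = -0.716 → ψ₁ = 0.337
Converged at ψ₁ = 0.337.
Drum-1 compositions:
  1: x = 0.113, y = 0.351
  2: x = 0.071, y = 0.213
  3: x = 0.367, y = 0.271
  4: x = 0.449, y = 0.165
Drum-2 feed = drum-1 vapor: z₂ = (0.3506, 0.2131, 0.2712, 0.1651).
Drum 2:
Let ψ₂ = V/F and solve Σ zᵢ(Kᵢ−1)/(1+ψ₂(Kᵢ−1)) = 0.
Check two-phase: ΣzᵢKᵢ = 1.333 > 1 and Σzᵢ/Kᵢ = 1.492 > 1, so g(0) = 0.333 > 0 and g(1) = -0.492 < 0.
Newton–Raphson from ψ₂ = 0.49:
  ψ₂ = 0.490: g = 0.0125, g' = -0.631 → ψ₂ = 0.510
Converged at ψ₂ = 0.510.
  1: x = 0.226, y = 0.471
  2: x = 0.141, y = 0.283
  3: x = 0.365, y = 0.181
  4: x = 0.268, y = 0.066

V/F (drum 2) = 0.510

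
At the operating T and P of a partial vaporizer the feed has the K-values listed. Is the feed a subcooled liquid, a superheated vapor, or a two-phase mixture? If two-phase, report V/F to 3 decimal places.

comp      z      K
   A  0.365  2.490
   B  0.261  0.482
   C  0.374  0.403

ΣzᵢKᵢ = 1.185; Σzᵢ/Kᵢ = 1.616.
Both exceed 1, so a two-phase solution exists.
Rachford–Rice: g(ψ) = Σ zᵢ(Kᵢ−1)/(1+ψ(Kᵢ−1)) = 0.
Newton iteration, ψ⁰ = 0.31:
  ψ = 0.310: g = -0.0630, g' = -0.679 → ψ = 0.217
  ψ = 0.217: g = 0.0020, g' = -0.727 → ψ = 0.220
Converged at ψ = 0.220.

two-phase, V/F = 0.220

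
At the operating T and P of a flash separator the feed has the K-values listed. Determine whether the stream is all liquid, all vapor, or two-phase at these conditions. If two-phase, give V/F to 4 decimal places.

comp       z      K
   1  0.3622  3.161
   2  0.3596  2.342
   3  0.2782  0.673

ΣzᵢKᵢ = 2.1743; Σzᵢ/Kᵢ = 0.6815.
Since Σzᵢ/Kᵢ < 1 the mixture is above its dew point — single vapor phase.

all vapor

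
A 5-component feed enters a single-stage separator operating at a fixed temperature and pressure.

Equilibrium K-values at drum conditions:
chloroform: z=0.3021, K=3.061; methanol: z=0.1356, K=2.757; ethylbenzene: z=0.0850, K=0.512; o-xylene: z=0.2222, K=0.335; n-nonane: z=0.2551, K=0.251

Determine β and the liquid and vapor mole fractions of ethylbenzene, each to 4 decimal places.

β = 0.3573, x_ethylbenzene = 0.1030, y_ethylbenzene = 0.0527

Iterate (Newton) starting at β = 0.5:
  β = 0.5000: g = -0.14824, g' = -1.0516 → β = 0.3590
  β = 0.3590: g = -0.00183, g' = -1.0483 → β = 0.3573
Converged at β = 0.3573.
Compositions from xᵢ = zᵢ/(1+β(Kᵢ−1)), yᵢ = Kᵢxᵢ:
  chloroform: x = 0.1740, y = 0.5326
  methanol: x = 0.0833, y = 0.2297
  ethylbenzene: x = 0.1030, y = 0.0527
  o-xylene: x = 0.2914, y = 0.0976
  n-nonane: x = 0.3483, y = 0.0874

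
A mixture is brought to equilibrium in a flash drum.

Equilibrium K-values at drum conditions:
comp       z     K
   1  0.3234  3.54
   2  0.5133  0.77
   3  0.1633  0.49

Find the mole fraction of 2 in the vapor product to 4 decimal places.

y_2 = 0.4794

Rachford–Rice: g(β) = Σ zᵢ(Kᵢ−1)/(1+β(Kᵢ−1)) = 0.
Feasibility: ΣzᵢKᵢ = 1.6201, Σzᵢ/Kᵢ = 1.0912 — both > 1, two phases present.
Newton–Raphson from β = 0.68:
  β = 0.6800: g = 0.03375, g' = -0.4182 → β = 0.7607
  β = 0.7607: g = 0.00097, g' = -0.3960 → β = 0.7632
Converged at β = 0.7632.
Compositions from xᵢ = zᵢ/(1+β(Kᵢ−1)), yᵢ = Kᵢxᵢ:
  1: x = 0.1101, y = 0.3896
  2: x = 0.6226, y = 0.4794
  3: x = 0.2674, y = 0.1310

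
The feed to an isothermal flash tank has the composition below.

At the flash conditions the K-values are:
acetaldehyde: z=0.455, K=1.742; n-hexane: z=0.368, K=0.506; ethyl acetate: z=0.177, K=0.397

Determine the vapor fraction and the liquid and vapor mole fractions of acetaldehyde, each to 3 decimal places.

ψ = 0.124, x_acetaldehyde = 0.417, y_acetaldehyde = 0.726

Newton–Raphson from ψ = 0.5:
  ψ = 0.500: g = -0.1480, g' = -0.424 → ψ = 0.151
  ψ = 0.151: g = -0.0101, g' = -0.385 → ψ = 0.124
Converged at ψ = 0.124.
Compositions from xᵢ = zᵢ/(1+ψ(Kᵢ−1)), yᵢ = Kᵢxᵢ:
  acetaldehyde: x = 0.417, y = 0.726
  n-hexane: x = 0.392, y = 0.198
  ethyl acetate: x = 0.191, y = 0.076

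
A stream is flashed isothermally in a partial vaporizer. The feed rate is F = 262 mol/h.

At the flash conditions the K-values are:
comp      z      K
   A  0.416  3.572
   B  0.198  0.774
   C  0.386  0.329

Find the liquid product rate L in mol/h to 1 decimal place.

Rachford–Rice: g(β) = Σ zᵢ(Kᵢ−1)/(1+β(Kᵢ−1)) = 0.
Feasibility: ΣzᵢKᵢ = 1.766, Σzᵢ/Kᵢ = 1.546 — both > 1, two phases present.
Newton–Raphson from β = 0.5:
  β = 0.500: g = 0.0278, g' = -0.933 → β = 0.530
Converged at β = 0.530.
Then V = β·F = 0.5300·262 = 138.9 mol/h and L = F − V = 123.1 mol/h.

L = 123.1 mol/h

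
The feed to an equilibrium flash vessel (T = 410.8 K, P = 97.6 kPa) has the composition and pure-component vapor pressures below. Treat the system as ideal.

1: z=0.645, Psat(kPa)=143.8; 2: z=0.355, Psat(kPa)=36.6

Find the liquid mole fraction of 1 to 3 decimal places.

Raoult's law: Kᵢ = Pᵢˢᵃᵗ/P = Pᵢˢᵃᵗ/97.6.
  K_1 = 143.8/97.6 = 1.47336, K_2 = 36.6/97.6 = 0.37500
Let ψ = V/F and solve Σ zᵢ(Kᵢ−1)/(1+ψ(Kᵢ−1)) = 0.
g(0) = ΣzᵢKᵢ − 1 = 0.083 and g(1) = 1 − Σzᵢ/Kᵢ = -0.384, so a root lies in (0, 1).
Binary case is linear: z₁(K₁−1)(1+ψ(K₂−1)) + z₂(K₂−1)(1+ψ(K₁−1)) = 0
⇒ ψ = [z₁(K₁−1)+z₂(K₂−1)] / [−(K₁−1)(K₂−1)] = 0.0834/0.2959 = 0.282
Compositions from xᵢ = zᵢ/(1+ψ(Kᵢ−1)), yᵢ = Kᵢxᵢ:
  1: x = 0.569, y = 0.838
  2: x = 0.431, y = 0.162

x_1 = 0.569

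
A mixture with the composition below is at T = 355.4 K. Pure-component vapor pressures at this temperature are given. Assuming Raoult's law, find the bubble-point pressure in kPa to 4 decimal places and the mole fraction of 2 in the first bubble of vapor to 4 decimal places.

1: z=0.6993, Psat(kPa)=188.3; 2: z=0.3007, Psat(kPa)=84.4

Pbub = 157.0573 kPa, y_2 = 0.1616

At the bubble point ψ → 0, so ΣzᵢKᵢ = 1 with Kᵢ = Pᵢˢᵃᵗ/P ⇒ P = ΣzᵢPᵢˢᵃᵗ.
P = 0.6993·188.3 + 0.3007·84.4 = 157.0573 kPa
yᵢ = zᵢPᵢˢᵃᵗ/P ⇒ y_2 = 0.3007·84.4/157.0573 = 0.1616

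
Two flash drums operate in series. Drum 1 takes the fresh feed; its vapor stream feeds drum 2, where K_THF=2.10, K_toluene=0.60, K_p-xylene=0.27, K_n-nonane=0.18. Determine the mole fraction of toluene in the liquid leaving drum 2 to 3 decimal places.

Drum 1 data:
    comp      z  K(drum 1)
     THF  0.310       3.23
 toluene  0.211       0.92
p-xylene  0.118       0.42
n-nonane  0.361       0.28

x_toluene (drum 2) = 0.265

Drum 1:
Newton–Raphson from ψ₁ = 0.32:
  ψ₁ = 0.320: g = -0.0357, g' = -0.902 → ψ₁ = 0.280
  ψ₁ = 0.280: g = 0.0006, g' = -0.935 → ψ₁ = 0.281
Converged at ψ₁ = 0.281.
Drum-1 compositions:
  THF: x = 0.191, y = 0.615
  toluene: x = 0.216, y = 0.199
  p-xylene: x = 0.141, y = 0.059
  n-nonane: x = 0.453, y = 0.127
Drum-2 feed = drum-1 vapor: z₂ = (0.6155, 0.1986, 0.0592, 0.1267).
Drum 2:
Let ψ₂ = V/F and solve Σ zᵢ(Kᵢ−1)/(1+ψ₂(Kᵢ−1)) = 0.
g(0) = ΣzᵢKᵢ − 1 = 0.450 and g(1) = 1 − Σzᵢ/Kᵢ = -0.547, so a root lies in (0, 1).
Newton iteration, ψ₂⁰ = 0.51:
  ψ₂ = 0.510: g = 0.0864, g' = -0.688 → ψ₂ = 0.636
  ψ₂ = 0.636: g = -0.0058, g' = -0.797 → ψ₂ = 0.628
Converged at ψ₂ = 0.628.
  THF: x = 0.364, y = 0.764
  toluene: x = 0.265, y = 0.159
  p-xylene: x = 0.109, y = 0.030
  n-nonane: x = 0.261, y = 0.047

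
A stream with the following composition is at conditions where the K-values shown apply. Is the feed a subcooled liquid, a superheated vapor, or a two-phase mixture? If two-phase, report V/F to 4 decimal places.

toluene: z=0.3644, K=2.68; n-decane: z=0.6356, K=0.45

two-phase, V/F = 0.2842

ΣzᵢKᵢ = 1.2626; Σzᵢ/Kᵢ = 1.5484.
Both exceed 1, so a two-phase solution exists.
Binary case is linear: z₁(K₁−1)(1+ψ(K₂−1)) + z₂(K₂−1)(1+ψ(K₁−1)) = 0
⇒ ψ = [z₁(K₁−1)+z₂(K₂−1)] / [−(K₁−1)(K₂−1)] = 0.26261/0.92400 = 0.2842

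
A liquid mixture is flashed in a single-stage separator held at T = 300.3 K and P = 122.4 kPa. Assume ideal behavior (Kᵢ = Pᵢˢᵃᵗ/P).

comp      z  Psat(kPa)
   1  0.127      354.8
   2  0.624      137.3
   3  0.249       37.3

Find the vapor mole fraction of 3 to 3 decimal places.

y_3 = 0.098

Raoult's law: Kᵢ = Pᵢˢᵃᵗ/P = Pᵢˢᵃᵗ/122.4.
  K_1 = 354.8/122.4 = 2.89869, K_2 = 137.3/122.4 = 1.12173, K_3 = 37.3/122.4 = 0.30474
Let β = V/F and solve Σ zᵢ(Kᵢ−1)/(1+β(Kᵢ−1)) = 0.
g(0) = ΣzᵢKᵢ − 1 = 0.144 and g(1) = 1 − Σzᵢ/Kᵢ = -0.417, so a root lies in (0, 1).
Newton iteration, β⁰ = 0.5:
  β = 0.500: g = -0.0701, g' = -0.412 → β = 0.330
  β = 0.330: g = -0.0033, g' = -0.384 → β = 0.321
Converged at β = 0.321.
Compositions from xᵢ = zᵢ/(1+β(Kᵢ−1)), yᵢ = Kᵢxᵢ:
  1: x = 0.079, y = 0.229
  2: x = 0.601, y = 0.674
  3: x = 0.321, y = 0.098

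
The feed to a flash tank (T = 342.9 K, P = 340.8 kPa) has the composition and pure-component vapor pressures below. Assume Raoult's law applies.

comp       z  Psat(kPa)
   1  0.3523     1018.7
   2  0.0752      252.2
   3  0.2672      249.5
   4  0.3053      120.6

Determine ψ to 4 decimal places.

ψ = 0.4324

Raoult's law: Kᵢ = Pᵢˢᵃᵗ/P = Pᵢˢᵃᵗ/340.8.
  K_1 = 1018.7/340.8 = 2.989143, K_2 = 252.2/340.8 = 0.740023, K_3 = 249.5/340.8 = 0.732101, K_4 = 120.6/340.8 = 0.353873
Rachford–Rice: g(ψ) = Σ zᵢ(Kᵢ−1)/(1+ψ(Kᵢ−1)) = 0.
Check two-phase: ΣzᵢKᵢ = 1.4124 > 1 and Σzᵢ/Kᵢ = 1.4472 > 1, so g(0) = 0.4124 > 0 and g(1) = -0.4472 < 0.
Iterate (Newton) starting at ψ = 0.33:
  ψ = 0.3300: g = 0.07244, g' = -0.7431 → ψ = 0.4275
  ψ = 0.4275: g = 0.00336, g' = -0.6813 → ψ = 0.4324
Converged at ψ = 0.4324.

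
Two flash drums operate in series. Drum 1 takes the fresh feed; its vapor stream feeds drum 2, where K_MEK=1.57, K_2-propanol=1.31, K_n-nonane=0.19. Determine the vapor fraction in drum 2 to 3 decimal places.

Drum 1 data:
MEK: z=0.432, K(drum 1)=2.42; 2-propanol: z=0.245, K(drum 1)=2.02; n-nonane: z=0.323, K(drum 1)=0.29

Drum 1:
Material balance + equilibrium reduce to Σ zᵢ(Kᵢ−1)/(1+ψ₁(Kᵢ−1)) = 0.
g(0) = ΣzᵢKᵢ − 1 = 0.634 and g(1) = 1 − Σzᵢ/Kᵢ = -0.414, so a root lies in (0, 1).
Newton–Raphson from ψ₁ = 0.55:
  ψ₁ = 0.550: g = 0.1283, g' = -0.818 → ψ₁ = 0.707
  ψ₁ = 0.707: g = -0.0091, g' = -0.959 → ψ₁ = 0.697
Converged at ψ₁ = 0.697.
Drum-1 compositions:
  MEK: x = 0.217, y = 0.525
  2-propanol: x = 0.143, y = 0.289
  n-nonane: x = 0.640, y = 0.186
Drum-2 feed = drum-1 vapor: z₂ = (0.5253, 0.2892, 0.1855).
Drum 2:
Material balance + equilibrium reduce to Σ zᵢ(Kᵢ−1)/(1+ψ₂(Kᵢ−1)) = 0.
g(0) = ΣzᵢKᵢ − 1 = 0.239 and g(1) = 1 − Σzᵢ/Kᵢ = -0.532, so a root lies in (0, 1).
Iterate (Newton) starting at ψ₂ = 0.5:
  ψ₂ = 0.500: g = 0.0580, g' = -0.468 → ψ₂ = 0.624
  ψ₂ = 0.624: g = -0.0079, g' = -0.610 → ψ₂ = 0.611
Converged at ψ₂ = 0.611.
  MEK: x = 0.390, y = 0.612
  2-propanol: x = 0.243, y = 0.319
  n-nonane: x = 0.367, y = 0.070

V/F (drum 2) = 0.611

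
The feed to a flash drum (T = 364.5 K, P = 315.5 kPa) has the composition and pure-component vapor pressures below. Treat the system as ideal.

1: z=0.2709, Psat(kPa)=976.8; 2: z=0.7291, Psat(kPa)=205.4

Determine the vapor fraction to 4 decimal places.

Raoult's law: Kᵢ = Pᵢˢᵃᵗ/P = Pᵢˢᵃᵗ/315.5.
  K_1 = 976.8/315.5 = 3.096038, K_2 = 205.4/315.5 = 0.651030
Rachford–Rice: g(ψ) = Σ zᵢ(Kᵢ−1)/(1+ψ(Kᵢ−1)) = 0.
Feasibility: ΣzᵢKᵢ = 1.3134, Σzᵢ/Kᵢ = 1.2074 — both > 1, two phases present.
Iterate (Newton) starting at ψ = 0.5:
  ψ = 0.5000: g = -0.03096, g' = -0.4140 → ψ = 0.4252
  ψ = 0.4252: g = 0.00146, g' = -0.4552 → ψ = 0.4284
Converged at ψ = 0.4284.

ψ = 0.4284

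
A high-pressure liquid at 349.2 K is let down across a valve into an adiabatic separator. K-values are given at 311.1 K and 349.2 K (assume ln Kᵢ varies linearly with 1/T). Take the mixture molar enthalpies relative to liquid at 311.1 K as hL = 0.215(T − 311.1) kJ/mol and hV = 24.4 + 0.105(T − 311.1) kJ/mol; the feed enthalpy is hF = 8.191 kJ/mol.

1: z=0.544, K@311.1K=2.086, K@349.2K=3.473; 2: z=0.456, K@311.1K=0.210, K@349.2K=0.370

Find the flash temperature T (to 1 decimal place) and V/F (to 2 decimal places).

Adiabatic flash: solve Rachford–Rice at each trial T, then check hF = ψ·hV(T) + (1−ψ)·hL(T).
  T = 311.1 K: K = (2.086, 0.210), RR gives ψ = 0.269, H_out = 6.557 kJ/mol
  T = 349.2 K: K = (3.473, 0.370), RR gives ψ = 0.679, H_out = 21.915 kJ/mol
  T = 330.1 K: K = (2.730, 0.283), RR gives ψ = 0.495, H_out = 15.133 kJ/mol
  T = 320.6 K: K = (2.396, 0.245), RR gives ψ = 0.394, H_out = 11.238 kJ/mol
  T = 315.9 K: K = (2.239, 0.227), RR gives ψ = 0.336, H_out = 9.055 kJ/mol
  T = 313.5 K: K = (2.162, 0.219), RR gives ψ = 0.304, H_out = 7.845 kJ/mol
Linear interpolation between T = 313.5 (H_out = 7.845) and T = 315.9 (H_out = 9.055) on hF = 8.191 gives T ≈ 314.2 K, at which ψ = 0.31.

T = 314.2 K, V/F = 0.31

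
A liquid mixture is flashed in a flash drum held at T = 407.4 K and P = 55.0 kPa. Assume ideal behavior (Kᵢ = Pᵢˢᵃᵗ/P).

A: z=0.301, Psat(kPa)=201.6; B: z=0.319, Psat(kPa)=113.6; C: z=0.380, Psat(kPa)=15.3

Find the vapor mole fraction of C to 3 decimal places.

y_C = 0.194

Raoult's law: Kᵢ = Pᵢˢᵃᵗ/P = Pᵢˢᵃᵗ/55.0.
  K_A = 201.6/55.0 = 3.66545, K_B = 113.6/55.0 = 2.06545, K_C = 15.3/55.0 = 0.27818
Material balance + equilibrium reduce to Σ zᵢ(Kᵢ−1)/(1+β(Kᵢ−1)) = 0.
Check two-phase: ΣzᵢKᵢ = 1.868 > 1 and Σzᵢ/Kᵢ = 1.603 > 1, so g(0) = 0.868 > 0 and g(1) = -0.603 < 0.
Newton–Raphson from β = 0.5:
  β = 0.500: g = 0.1365, g' = -1.032 → β = 0.632
  β = 0.632: g = -0.0027, g' = -1.096 → β = 0.630
Converged at β = 0.630.
Compositions from xᵢ = zᵢ/(1+β(Kᵢ−1)), yᵢ = Kᵢxᵢ:
  A: x = 0.112, y = 0.412
  B: x = 0.191, y = 0.394
  C: x = 0.697, y = 0.194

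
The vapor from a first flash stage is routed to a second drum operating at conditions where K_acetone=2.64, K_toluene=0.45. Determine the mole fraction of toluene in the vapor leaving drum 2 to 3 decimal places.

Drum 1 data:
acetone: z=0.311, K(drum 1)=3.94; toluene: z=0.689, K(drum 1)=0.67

y_toluene (drum 2) = 0.337

Drum 1:
Material balance + equilibrium reduce to Σ zᵢ(Kᵢ−1)/(1+ψ₁(Kᵢ−1)) = 0.
Check two-phase: ΣzᵢKᵢ = 1.687 > 1 and Σzᵢ/Kᵢ = 1.107 > 1, so g(0) = 0.687 > 0 and g(1) = -0.107 < 0.
Newton iteration, ψ₁⁰ = 0.5:
  ψ₁ = 0.500: g = 0.0979, g' = -0.548 → ψ₁ = 0.679
  ψ₁ = 0.679: g = 0.0123, g' = -0.424 → ψ₁ = 0.708
Converged at ψ₁ = 0.708.
Drum-1 compositions:
  acetone: x = 0.101, y = 0.398
  toluene: x = 0.899, y = 0.602
Drum-2 feed = drum-1 vapor: z₂ = (0.3976, 0.6024).
Drum 2:
Let ψ₂ = V/F and solve Σ zᵢ(Kᵢ−1)/(1+ψ₂(Kᵢ−1)) = 0.
Check two-phase: ΣzᵢKᵢ = 1.321 > 1 and Σzᵢ/Kᵢ = 1.489 > 1, so g(0) = 0.321 > 0 and g(1) = -0.489 < 0.
Binary case is linear: z₁(K₁−1)(1+ψ₂(K₂−1)) + z₂(K₂−1)(1+ψ₂(K₁−1)) = 0
⇒ ψ₂ = [z₁(K₁−1)+z₂(K₂−1)] / [−(K₁−1)(K₂−1)] = 0.3208/0.9020 = 0.356
  acetone: x = 0.251, y = 0.663
  toluene: x = 0.749, y = 0.337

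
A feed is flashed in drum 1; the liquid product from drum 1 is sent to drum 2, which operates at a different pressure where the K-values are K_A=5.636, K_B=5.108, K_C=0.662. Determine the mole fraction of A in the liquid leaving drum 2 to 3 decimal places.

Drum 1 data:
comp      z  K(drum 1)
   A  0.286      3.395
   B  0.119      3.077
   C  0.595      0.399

x_A (drum 2) = 0.047

Drum 1:
Let ψ₁ = V/F and solve Σ zᵢ(Kᵢ−1)/(1+ψ₁(Kᵢ−1)) = 0.
Check two-phase: ΣzᵢKᵢ = 1.575 > 1 and Σzᵢ/Kᵢ = 1.614 > 1, so g(0) = 0.575 > 0 and g(1) = -0.614 < 0.
Iterate (Newton) starting at ψ₁ = 0.37:
  ψ₁ = 0.370: g = 0.0431, g' = -0.981 → ψ₁ = 0.414
  ψ₁ = 0.414: g = 0.0009, g' = -0.943 → ψ₁ = 0.415
Converged at ψ₁ = 0.415.
Drum-1 compositions:
  A: x = 0.143, y = 0.487
  B: x = 0.064, y = 0.197
  C: x = 0.793, y = 0.316
Drum-2 feed = drum-1 liquid: z₂ = (0.1435, 0.0639, 0.7926).
Drum 2:
Material balance + equilibrium reduce to Σ zᵢ(Kᵢ−1)/(1+ψ₂(Kᵢ−1)) = 0.
Check two-phase: ΣzᵢKᵢ = 1.660 > 1 and Σzᵢ/Kᵢ = 1.235 > 1, so g(0) = 0.660 > 0 and g(1) = -0.235 < 0.
Newton–Raphson from ψ₂ = 0.5:
  ψ₂ = 0.500: g = -0.0360, g' = -0.527 → ψ₂ = 0.432
  ψ₂ = 0.432: g = 0.0026, g' = -0.607 → ψ₂ = 0.436
Converged at ψ₂ = 0.436.
  A: x = 0.047, y = 0.268
  B: x = 0.023, y = 0.117
  C: x = 0.930, y = 0.615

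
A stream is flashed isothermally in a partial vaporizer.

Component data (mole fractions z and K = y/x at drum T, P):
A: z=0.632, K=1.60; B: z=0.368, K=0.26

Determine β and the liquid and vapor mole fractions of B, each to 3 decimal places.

β = 0.241, x_B = 0.448, y_B = 0.116

Binary case is linear: z₁(K₁−1)(1+β(K₂−1)) + z₂(K₂−1)(1+β(K₁−1)) = 0
⇒ β = [z₁(K₁−1)+z₂(K₂−1)] / [−(K₁−1)(K₂−1)] = 0.1069/0.4440 = 0.241
Compositions from xᵢ = zᵢ/(1+β(Kᵢ−1)), yᵢ = Kᵢxᵢ:
  A: x = 0.552, y = 0.884
  B: x = 0.448, y = 0.116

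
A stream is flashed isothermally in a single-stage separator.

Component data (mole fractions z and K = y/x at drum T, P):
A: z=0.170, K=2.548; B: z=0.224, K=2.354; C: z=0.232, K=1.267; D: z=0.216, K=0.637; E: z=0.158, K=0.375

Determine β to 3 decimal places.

β = 0.813

Iterate (Newton) starting at β = 0.5:
  β = 0.500: g = 0.1444, g' = -0.461 → β = 0.813
Converged at β = 0.813.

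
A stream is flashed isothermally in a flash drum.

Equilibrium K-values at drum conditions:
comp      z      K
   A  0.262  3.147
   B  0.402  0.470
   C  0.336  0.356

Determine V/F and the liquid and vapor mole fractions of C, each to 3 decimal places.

Newton iteration, V/F⁰ = 0.5:
  V/F = 0.500: g = -0.3377, g' = -0.793 → V/F = 0.074
  V/F = 0.074: g = 0.0363, g' = -1.175 → V/F = 0.105
  V/F = 0.105: g = 0.0013, g' = -1.091 → V/F = 0.106
Converged at V/F = 0.106.
Compositions from xᵢ = zᵢ/(1+V/F(Kᵢ−1)), yᵢ = Kᵢxᵢ:
  A: x = 0.213, y = 0.671
  B: x = 0.426, y = 0.200
  C: x = 0.361, y = 0.128

V/F = 0.106, x_C = 0.361, y_C = 0.128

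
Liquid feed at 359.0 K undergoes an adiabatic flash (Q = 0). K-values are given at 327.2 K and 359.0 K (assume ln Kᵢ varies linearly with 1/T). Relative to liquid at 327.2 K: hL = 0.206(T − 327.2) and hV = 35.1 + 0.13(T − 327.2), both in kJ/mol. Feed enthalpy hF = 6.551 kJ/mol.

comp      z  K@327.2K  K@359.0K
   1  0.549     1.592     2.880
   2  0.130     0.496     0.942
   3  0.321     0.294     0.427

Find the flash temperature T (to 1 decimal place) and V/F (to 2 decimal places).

Adiabatic flash: solve Rachford–Rice at each trial T, then check hF = ψ·hV(T) + (1−ψ)·hL(T).
  T = 327.2 K: K = (1.592, 0.496, 0.294), RR gives ψ = 0.085, H_out = 2.974 kJ/mol
  T = 359.0 K: K = (2.880, 0.942, 0.427), RR gives ψ = 0.894, H_out = 35.767 kJ/mol
  T = 343.1 K: K = (2.171, 0.694, 0.357), RR gives ψ = 0.589, H_out = 23.236 kJ/mol
  T = 335.1 K: K = (1.864, 0.588, 0.325), RR gives ψ = 0.384, H_out = 14.873 kJ/mol
  T = 331.1 K: K = (1.723, 0.540, 0.309), RR gives ψ = 0.251, H_out = 9.527 kJ/mol
  T = 329.1 K: K = (1.655, 0.517, 0.301), RR gives ψ = 0.171, H_out = 6.376 kJ/mol
Linear interpolation between T = 329.1 (H_out = 6.376) and T = 331.1 (H_out = 9.527) on hF = 6.551 gives T ≈ 329.2 K, at which ψ = 0.18.

T = 329.2 K, V/F = 0.18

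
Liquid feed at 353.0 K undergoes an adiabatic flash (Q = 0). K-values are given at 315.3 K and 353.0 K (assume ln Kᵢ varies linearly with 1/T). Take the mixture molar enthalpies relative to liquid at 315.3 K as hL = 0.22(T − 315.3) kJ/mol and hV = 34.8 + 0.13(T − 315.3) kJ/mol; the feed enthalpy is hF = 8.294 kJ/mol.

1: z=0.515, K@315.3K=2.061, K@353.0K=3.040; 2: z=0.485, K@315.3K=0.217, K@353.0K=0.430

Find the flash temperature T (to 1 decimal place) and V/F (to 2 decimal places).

Adiabatic flash: solve Rachford–Rice at each trial T, then check hF = ψ·hV(T) + (1−ψ)·hL(T).
  T = 315.3 K: K = (2.061, 0.217), RR gives ψ = 0.201, H_out = 6.981 kJ/mol
  T = 353.0 K: K = (3.040, 0.430), RR gives ψ = 0.666, H_out = 29.204 kJ/mol
  T = 334.1 K: K = (2.529, 0.311), RR gives ψ = 0.430, H_out = 18.388 kJ/mol
  T = 324.7 K: K = (2.290, 0.261), RR gives ψ = 0.321, H_out = 12.971 kJ/mol
  T = 320.0 K: K = (2.174, 0.238), RR gives ψ = 0.263, H_out = 10.080 kJ/mol
  T = 317.6 K: K = (2.116, 0.227), RR gives ψ = 0.232, H_out = 8.529 kJ/mol
  T = 316.5 K: K = (2.090, 0.222), RR gives ψ = 0.217, H_out = 7.797 kJ/mol
Linear interpolation between T = 316.5 (H_out = 7.797) and T = 317.6 (H_out = 8.529) on hF = 8.294 gives T ≈ 317.2 K, at which ψ = 0.23.

T = 317.2 K, V/F = 0.23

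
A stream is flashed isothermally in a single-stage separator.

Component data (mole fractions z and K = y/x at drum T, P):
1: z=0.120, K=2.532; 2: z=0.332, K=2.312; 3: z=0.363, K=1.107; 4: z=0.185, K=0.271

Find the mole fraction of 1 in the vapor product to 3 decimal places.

y_1 = 0.136

Iterate (Newton) starting at β = 0.65:
  β = 0.650: g = 0.1072, g' = -0.596 → β = 0.830
  β = 0.830: g = -0.0163, g' = -0.819 → β = 0.810
Converged at β = 0.810.
Compositions from xᵢ = zᵢ/(1+β(Kᵢ−1)), yᵢ = Kᵢxᵢ:
  1: x = 0.054, y = 0.136
  2: x = 0.161, y = 0.372
  3: x = 0.334, y = 0.370
  4: x = 0.451, y = 0.122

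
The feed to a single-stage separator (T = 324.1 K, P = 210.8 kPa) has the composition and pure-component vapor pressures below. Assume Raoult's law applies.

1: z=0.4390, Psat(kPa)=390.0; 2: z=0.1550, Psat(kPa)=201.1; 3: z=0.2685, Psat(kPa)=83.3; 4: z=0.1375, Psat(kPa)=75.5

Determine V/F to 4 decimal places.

Raoult's law: Kᵢ = Pᵢˢᵃᵗ/P = Pᵢˢᵃᵗ/210.8.
  K_1 = 390.0/210.8 = 1.850095, K_2 = 201.1/210.8 = 0.953985, K_3 = 83.3/210.8 = 0.395161, K_4 = 75.5/210.8 = 0.358159
Rachford–Rice: g(V/F) = Σ zᵢ(Kᵢ−1)/(1+V/F(Kᵢ−1)) = 0.
Check two-phase: ΣzᵢKᵢ = 1.1154 > 1 and Σzᵢ/Kᵢ = 1.4631 > 1, so g(0) = 0.1154 > 0 and g(1) = -0.4631 < 0.
Iterate (Newton) starting at V/F = 0.47:
  V/F = 0.4700: g = -0.09392, g' = -0.4702 → V/F = 0.2703
  V/F = 0.2703: g = -0.00466, g' = -0.4334 → V/F = 0.2595
Converged at V/F = 0.2595.

V/F = 0.2595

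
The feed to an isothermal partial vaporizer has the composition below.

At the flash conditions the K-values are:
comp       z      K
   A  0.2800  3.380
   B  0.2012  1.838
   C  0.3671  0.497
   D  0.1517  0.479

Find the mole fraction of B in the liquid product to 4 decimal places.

Material balance + equilibrium reduce to Σ zᵢ(Kᵢ−1)/(1+V/F(Kᵢ−1)) = 0.
Check two-phase: ΣzᵢKᵢ = 1.5713 > 1 and Σzᵢ/Kᵢ = 1.2476 > 1, so g(0) = 0.5713 > 0 and g(1) = -0.2476 < 0.
Newton iteration, V/F⁰ = 0.63:
  V/F = 0.6300: g = -0.01099, g' = -0.6047 → V/F = 0.6118
  V/F = 0.6118: g = 0.00002, g' = -0.6072 → V/F = 0.6119
Converged at V/F = 0.6119.
Compositions from xᵢ = zᵢ/(1+V/F(Kᵢ−1)), yᵢ = Kᵢxᵢ:
  A: x = 0.1140, y = 0.3853
  B: x = 0.1330, y = 0.2445
  C: x = 0.5303, y = 0.2636
  D: x = 0.2227, y = 0.1067

x_B = 0.1330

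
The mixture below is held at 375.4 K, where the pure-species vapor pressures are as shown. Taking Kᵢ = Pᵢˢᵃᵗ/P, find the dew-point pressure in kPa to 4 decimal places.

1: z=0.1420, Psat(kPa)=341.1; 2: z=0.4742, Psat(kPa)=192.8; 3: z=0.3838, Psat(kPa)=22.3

Pdew = 49.7844 kPa

At the dew point ψ → 1, so Σzᵢ/Kᵢ = 1 with Kᵢ = Pᵢˢᵃᵗ/P ⇒ 1/P = Σzᵢ/Pᵢˢᵃᵗ.
1/P = 0.1420/341.1 + 0.4742/192.8 + 0.3838/22.3 = 0.0200866 ⇒ P = 49.7844 kPa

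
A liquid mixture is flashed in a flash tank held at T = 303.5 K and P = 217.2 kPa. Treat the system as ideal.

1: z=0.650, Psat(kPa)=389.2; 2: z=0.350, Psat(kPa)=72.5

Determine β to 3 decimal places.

β = 0.534

Raoult's law: Kᵢ = Pᵢˢᵃᵗ/P = Pᵢˢᵃᵗ/217.2.
  K_1 = 389.2/217.2 = 1.79190, K_2 = 72.5/217.2 = 0.33379
Let β = V/F and solve Σ zᵢ(Kᵢ−1)/(1+β(Kᵢ−1)) = 0.
Feasibility: ΣzᵢKᵢ = 1.282, Σzᵢ/Kᵢ = 1.411 — both > 1, two phases present.
Binary case is linear: z₁(K₁−1)(1+β(K₂−1)) + z₂(K₂−1)(1+β(K₁−1)) = 0
⇒ β = [z₁(K₁−1)+z₂(K₂−1)] / [−(K₁−1)(K₂−1)] = 0.2816/0.5276 = 0.534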